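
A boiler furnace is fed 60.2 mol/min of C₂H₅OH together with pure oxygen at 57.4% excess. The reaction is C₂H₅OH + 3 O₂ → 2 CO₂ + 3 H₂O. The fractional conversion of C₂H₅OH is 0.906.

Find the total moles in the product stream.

Stoichiometric O₂ = 3 × 60.2 = 180.6 mol/min; O₂ fed = 180.6 × 1.574 = 284.3 mol/min.
Fuel reacted = 0.906 × 60.2 → ξ = 54.54 mol/min.
Outlet (n = n₀ + ν ξ):
  C₂H₅OH: 60.2 − 1(54.54) = 5.659
  O₂: 284.3 − 3(54.54) = 120.6
  CO₂: 0 + 2(54.54) = 109.1
  H₂O: 0 + 3(54.54) = 163.6
Total out = 5.659 + 120.6 + 109.1 + 163.6 = 399 mol/min.

399 mol/min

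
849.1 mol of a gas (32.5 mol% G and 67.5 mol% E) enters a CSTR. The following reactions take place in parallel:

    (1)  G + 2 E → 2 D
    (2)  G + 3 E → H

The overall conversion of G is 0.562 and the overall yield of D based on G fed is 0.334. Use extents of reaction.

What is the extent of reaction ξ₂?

ξ₂ = 109 mol

Yield of D: 2ξ₁ / 276 = 0.334 → ξ₁ = 46.08 mol.
Conversion of G: 1ξ₁ + 1ξ₂ = 0.562 × 276 = 155.1 → ξ₂ = 109 mol.
Outlet amounts (n = n₀ + Σ ν·ξ):
  G: 276 − 1(46.08) − 1(109) = 120.9
  E: 573.1 − 2(46.08) − 3(109) = 154
  D: 0 + 2(46.08) = 92.17
  H: 0 + 1(109) = 109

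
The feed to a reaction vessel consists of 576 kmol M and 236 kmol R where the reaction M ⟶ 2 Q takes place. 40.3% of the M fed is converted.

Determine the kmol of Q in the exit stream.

M reacted = 0.403 × 576 = 232.1 kmol; ν_M = −1, so ξ = 232.1/1 = 232.1 kmol.
Outlet amounts (n = n₀ + ν ξ):
  M: 576 − 1(232.1) = 343.9
  Q: 0 + 2(232.1) = 464.3
  R: 236 (inert)

464 kmol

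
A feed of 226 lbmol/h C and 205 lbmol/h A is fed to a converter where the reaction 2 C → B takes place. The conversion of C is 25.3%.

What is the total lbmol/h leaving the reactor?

402 lbmol/h

C reacted = 0.253 × 226 = 57.18 lbmol/h; ν_C = −2, so ξ = 57.18/2 = 28.59 lbmol/h.
Outlet amounts (n = n₀ + ν ξ):
  C: 226 − 2(28.59) = 168.8
  B: 0 + 1(28.59) = 28.59
  A: 205 (inert)
Total out = 168.8 + 28.59 + 205 = 402.4 lbmol/h.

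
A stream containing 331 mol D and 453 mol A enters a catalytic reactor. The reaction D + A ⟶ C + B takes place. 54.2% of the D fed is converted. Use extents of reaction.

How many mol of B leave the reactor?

D reacted = 0.542 × 331 = 179.4 mol; ν_D = −1, so ξ = 179.4/1 = 179.4 mol.
Outlet amounts (n = n₀ + ν ξ):
  D: 331 − 1(179.4) = 151.6
  A: 453 − 1(179.4) = 273.6
  C: 0 + 1(179.4) = 179.4
  B: 0 + 1(179.4) = 179.4

179 mol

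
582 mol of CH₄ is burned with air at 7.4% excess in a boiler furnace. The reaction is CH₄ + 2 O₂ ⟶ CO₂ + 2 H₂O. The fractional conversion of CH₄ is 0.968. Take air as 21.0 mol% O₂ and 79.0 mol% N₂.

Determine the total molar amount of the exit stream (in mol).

Stoichiometric O₂ = 2 × 582 = 1164 mol; O₂ fed = 1164 × 1.074 = 1250 mol.
N₂ fed = 1250 × 79/21 = 4703 mol.
Fuel reacted = 0.968 × 582 → ξ = 563.4 mol.
Outlet (n = n₀ + ν ξ):
  CH₄: 582 − 1(563.4) = 18.62
  O₂: 1250 − 2(563.4) = 123.4
  N₂: 4703 (inert)
  CO₂: 0 + 1(563.4) = 563.4
  H₂O: 0 + 2(563.4) = 1127
Total out = 18.62 + 123.4 + 4703 + 563.4 + 1127 = 6535 mol.

6540 mol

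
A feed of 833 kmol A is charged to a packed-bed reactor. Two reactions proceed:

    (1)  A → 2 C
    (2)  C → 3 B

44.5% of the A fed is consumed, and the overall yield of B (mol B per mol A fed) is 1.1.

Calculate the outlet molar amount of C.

Conversion of A: A consumed = 1ξ₁ = 0.445 × 833 → ξ₁ = 370.7 kmol.
Yield of B: 3ξ₂ / 833 = 1.1 → ξ₂ = 305.4 kmol.
Outlet amounts (n = n₀ + Σ ν·ξ):
  A: 833 − 1(370.7) = 462.3
  C: 0 + 2(370.7) − 1(305.4) = 435.9
  B: 0 + 3(305.4) = 916.3

436 kmol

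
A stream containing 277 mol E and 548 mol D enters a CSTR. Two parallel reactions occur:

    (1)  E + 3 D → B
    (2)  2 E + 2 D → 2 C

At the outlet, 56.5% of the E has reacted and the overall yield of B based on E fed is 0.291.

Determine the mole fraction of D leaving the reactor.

0.454

Yield of B: 1ξ₁ / 277 = 0.291 → ξ₁ = 80.61 mol.
Conversion of E: 1ξ₁ + 2ξ₂ = 0.565 × 277 = 156.5 → ξ₂ = 37.95 mol.
Outlet amounts (n = n₀ + Σ ν·ξ):
  E: 277 − 1(80.61) − 2(37.95) = 120.5
  D: 548 − 3(80.61) − 2(37.95) = 230.3
  B: 0 + 1(80.61) = 80.61
  C: 0 + 2(37.95) = 75.9
Total out = 507.3 mol; y_D = 230.3 / 507.3 = 0.454.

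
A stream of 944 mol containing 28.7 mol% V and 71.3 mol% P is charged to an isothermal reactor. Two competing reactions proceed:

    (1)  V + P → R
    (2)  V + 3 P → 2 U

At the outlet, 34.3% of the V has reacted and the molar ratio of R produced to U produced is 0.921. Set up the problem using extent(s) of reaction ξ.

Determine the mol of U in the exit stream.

65.4 mol

Conversion of V: V consumed = 0.343 × 270.9 = 92.93 mol = 1ξ₁ + 1ξ₂.
Selectivity: 1ξ₁ / (2ξ₂) = 0.921 → ξ₁ = 1.842 ξ₂.
Substitute: (1·1.842 + 1) ξ₂ = 92.93 → ξ₂ = 32.7 mol, ξ₁ = 60.23 mol.
Outlet amounts (n = n₀ + Σ ν·ξ):
  V: 270.9 − 1(60.23) − 1(32.7) = 178
  P: 673.1 − 1(60.23) − 3(32.7) = 514.7
  R: 0 + 1(60.23) = 60.23
  U: 0 + 2(32.7) = 65.4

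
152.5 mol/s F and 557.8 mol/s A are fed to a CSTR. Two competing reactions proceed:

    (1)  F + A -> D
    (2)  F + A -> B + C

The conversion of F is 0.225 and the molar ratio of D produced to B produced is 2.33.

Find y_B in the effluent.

Conversion of F: F consumed = 0.225 × 152.5 = 34.31 mol/s = 1ξ₁ + 1ξ₂.
Selectivity: 1ξ₁ / (1ξ₂) = 2.33 → ξ₁ = 2.33 ξ₂.
Substitute: (1·2.33 + 1) ξ₂ = 34.31 → ξ₂ = 10.3 mol/s, ξ₁ = 24.01 mol/s.
Outlet amounts (n = n₀ + Σ ν·ξ):
  F: 152.5 − 1(24.01) − 1(10.3) = 118.2
  A: 557.8 − 1(24.01) − 1(10.3) = 523.5
  D: 0 + 1(24.01) = 24.01
  B: 0 + 1(10.3) = 10.3
  C: 0 + 1(10.3) = 10.3
Total out = 686.3 mol/s; y_B = 10.3 / 686.3 = 0.01501.

0.015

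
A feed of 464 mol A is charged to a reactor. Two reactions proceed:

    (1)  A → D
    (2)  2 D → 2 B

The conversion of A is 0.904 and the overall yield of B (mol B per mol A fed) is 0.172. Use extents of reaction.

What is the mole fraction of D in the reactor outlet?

Conversion of A: A consumed = 1ξ₁ = 0.904 × 464 → ξ₁ = 419.5 mol.
Yield of B: 2ξ₂ / 464 = 0.172 → ξ₂ = 39.9 mol.
Outlet amounts (n = n₀ + Σ ν·ξ):
  A: 464 − 1(419.5) = 44.54
  D: 0 + 1(419.5) − 2(39.9) = 339.6
  B: 0 + 2(39.9) = 79.81
Total out = 464 mol; y_D = 339.6 / 464 = 0.732.

0.732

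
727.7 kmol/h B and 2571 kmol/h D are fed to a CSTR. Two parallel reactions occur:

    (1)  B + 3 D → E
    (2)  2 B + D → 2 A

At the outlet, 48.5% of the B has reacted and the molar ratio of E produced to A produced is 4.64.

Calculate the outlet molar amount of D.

Conversion of B: B consumed = 0.485 × 727.7 = 352.9 kmol/h = 1ξ₁ + 2ξ₂.
Selectivity: 1ξ₁ / (2ξ₂) = 4.64 → ξ₁ = 9.28 ξ₂.
Substitute: (1·9.28 + 2) ξ₂ = 352.9 → ξ₂ = 31.29 kmol/h, ξ₁ = 290.4 kmol/h.
Outlet amounts (n = n₀ + Σ ν·ξ):
  B: 727.7 − 1(290.4) − 2(31.29) = 374.8
  D: 2571 − 3(290.4) − 1(31.29) = 1669
  E: 0 + 1(290.4) = 290.4
  A: 0 + 2(31.29) = 62.58

1670 kmol/h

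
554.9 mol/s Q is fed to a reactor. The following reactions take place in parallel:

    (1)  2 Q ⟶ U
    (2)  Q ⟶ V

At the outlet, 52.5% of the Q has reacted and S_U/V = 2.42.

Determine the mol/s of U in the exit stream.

121 mol/s

Conversion of Q: Q consumed = 0.525 × 554.9 = 291.3 mol/s = 2ξ₁ + 1ξ₂.
Selectivity: 1ξ₁ / (1ξ₂) = 2.42 → ξ₁ = 2.42 ξ₂.
Substitute: (2·2.42 + 1) ξ₂ = 291.3 → ξ₂ = 49.88 mol/s, ξ₁ = 120.7 mol/s.
Outlet amounts (n = n₀ + Σ ν·ξ):
  Q: 554.9 − 2(120.7) − 1(49.88) = 263.6
  U: 0 + 1(120.7) = 120.7
  V: 0 + 1(49.88) = 49.88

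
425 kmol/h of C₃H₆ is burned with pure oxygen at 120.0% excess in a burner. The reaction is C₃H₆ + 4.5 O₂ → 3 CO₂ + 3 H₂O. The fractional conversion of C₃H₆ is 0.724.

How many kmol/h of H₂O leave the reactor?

923 kmol/h

Stoichiometric O₂ = 4.5 × 425 = 1912 kmol/h; O₂ fed = 1912 × 2.200 = 4208 kmol/h.
Fuel reacted = 0.724 × 425 → ξ = 307.7 kmol/h.
Outlet (n = n₀ + ν ξ):
  C₃H₆: 425 − 1(307.7) = 117.3
  O₂: 4208 − 4.5(307.7) = 2823
  CO₂: 0 + 3(307.7) = 923.1
  H₂O: 0 + 3(307.7) = 923.1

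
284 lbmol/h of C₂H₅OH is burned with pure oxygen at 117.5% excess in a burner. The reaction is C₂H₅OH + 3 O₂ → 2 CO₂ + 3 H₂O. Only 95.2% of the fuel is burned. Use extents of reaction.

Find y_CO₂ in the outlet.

0.225

Stoichiometric O₂ = 3 × 284 = 852 lbmol/h; O₂ fed = 852 × 2.175 = 1853 lbmol/h.
Fuel reacted = 0.952 × 284 → ξ = 270.4 lbmol/h.
Outlet (n = n₀ + ν ξ):
  C₂H₅OH: 284 − 1(270.4) = 13.63
  O₂: 1853 − 3(270.4) = 1042
  CO₂: 0 + 2(270.4) = 540.7
  H₂O: 0 + 3(270.4) = 811.1
Total out = 2407 lbmol/h; y_CO₂ = 540.7 / 2407 = 0.2246.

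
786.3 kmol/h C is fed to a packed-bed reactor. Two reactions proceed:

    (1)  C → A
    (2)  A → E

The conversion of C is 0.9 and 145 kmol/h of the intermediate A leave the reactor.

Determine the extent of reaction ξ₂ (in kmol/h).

Conversion of C: C consumed = 1ξ₁ = 0.9 × 786.3 → ξ₁ = 707.7 kmol/h.
A balance: n_A = 0 + 1ξ₁ − 1ξ₂ = 145 → ξ₂ = (1·707.7 − 145)/1 = 562.7 kmol/h.
Outlet amounts (n = n₀ + Σ ν·ξ):
  C: 786.3 − 1(707.7) = 78.63
  A: 0 + 1(707.7) − 1(562.7) = 145
  E: 0 + 1(562.7) = 562.7

ξ₂ = 563 kmol/h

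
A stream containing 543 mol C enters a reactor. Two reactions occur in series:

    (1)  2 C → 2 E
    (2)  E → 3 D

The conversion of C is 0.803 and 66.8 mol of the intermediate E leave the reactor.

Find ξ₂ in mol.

ξ₂ = 369 mol

Conversion of C: C consumed = 2ξ₁ = 0.803 × 543 → ξ₁ = 218 mol.
E balance: n_E = 0 + 2ξ₁ − 1ξ₂ = 66.8 → ξ₂ = (2·218 − 66.8)/1 = 369.2 mol.
Outlet amounts (n = n₀ + Σ ν·ξ):
  C: 543 − 2(218) = 107
  E: 0 + 2(218) − 1(369.2) = 66.8
  D: 0 + 3(369.2) = 1108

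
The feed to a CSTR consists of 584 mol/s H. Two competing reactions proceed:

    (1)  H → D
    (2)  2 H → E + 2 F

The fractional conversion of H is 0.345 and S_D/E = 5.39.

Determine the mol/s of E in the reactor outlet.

Conversion of H: H consumed = 0.345 × 584 = 201.5 mol/s = 1ξ₁ + 2ξ₂.
Selectivity: 1ξ₁ / (1ξ₂) = 5.39 → ξ₁ = 5.39 ξ₂.
Substitute: (1·5.39 + 2) ξ₂ = 201.5 → ξ₂ = 27.26 mol/s, ξ₁ = 147 mol/s.
Outlet amounts (n = n₀ + Σ ν·ξ):
  H: 584 − 1(147) − 2(27.26) = 382.5
  D: 0 + 1(147) = 147
  E: 0 + 1(27.26) = 27.26
  F: 0 + 2(27.26) = 54.53

27.3 mol/s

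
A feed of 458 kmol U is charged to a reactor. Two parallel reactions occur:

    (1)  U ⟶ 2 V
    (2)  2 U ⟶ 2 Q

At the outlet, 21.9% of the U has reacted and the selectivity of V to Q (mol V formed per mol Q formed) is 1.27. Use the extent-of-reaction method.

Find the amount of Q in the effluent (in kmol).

Conversion of U: U consumed = 0.219 × 458 = 100.3 kmol = 1ξ₁ + 2ξ₂.
Selectivity: 2ξ₁ / (2ξ₂) = 1.27 → ξ₁ = 1.27 ξ₂.
Substitute: (1·1.27 + 2) ξ₂ = 100.3 → ξ₂ = 30.67 kmol, ξ₁ = 38.96 kmol.
Outlet amounts (n = n₀ + Σ ν·ξ):
  U: 458 − 1(38.96) − 2(30.67) = 357.7
  V: 0 + 2(38.96) = 77.91
  Q: 0 + 2(30.67) = 61.35

61.3 kmol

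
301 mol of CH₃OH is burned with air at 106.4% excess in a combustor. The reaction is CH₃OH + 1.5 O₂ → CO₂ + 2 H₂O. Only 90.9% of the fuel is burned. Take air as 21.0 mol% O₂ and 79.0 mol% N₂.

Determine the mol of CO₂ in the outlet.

274 mol

Stoichiometric O₂ = 1.5 × 301 = 451.5 mol; O₂ fed = 451.5 × 2.064 = 931.9 mol.
N₂ fed = 931.9 × 79/21 = 3506 mol.
Fuel reacted = 0.909 × 301 → ξ = 273.6 mol.
Outlet (n = n₀ + ν ξ):
  CH₃OH: 301 − 1(273.6) = 27.39
  O₂: 931.9 − 1.5(273.6) = 521.5
  N₂: 3506 (inert)
  CO₂: 0 + 1(273.6) = 273.6
  H₂O: 0 + 2(273.6) = 547.2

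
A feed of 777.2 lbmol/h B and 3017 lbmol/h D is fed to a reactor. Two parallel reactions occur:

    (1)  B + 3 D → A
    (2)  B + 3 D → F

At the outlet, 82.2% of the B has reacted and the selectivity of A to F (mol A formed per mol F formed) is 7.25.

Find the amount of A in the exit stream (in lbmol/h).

Conversion of B: B consumed = 0.822 × 777.2 = 638.9 lbmol/h = 1ξ₁ + 1ξ₂.
Selectivity: 1ξ₁ / (1ξ₂) = 7.25 → ξ₁ = 7.25 ξ₂.
Substitute: (1·7.25 + 1) ξ₂ = 638.9 → ξ₂ = 77.44 lbmol/h, ξ₁ = 561.4 lbmol/h.
Outlet amounts (n = n₀ + Σ ν·ξ):
  B: 777.2 − 1(561.4) − 1(77.44) = 138.3
  D: 3017 − 3(561.4) − 3(77.44) = 1100
  A: 0 + 1(561.4) = 561.4
  F: 0 + 1(77.44) = 77.44

561 lbmol/h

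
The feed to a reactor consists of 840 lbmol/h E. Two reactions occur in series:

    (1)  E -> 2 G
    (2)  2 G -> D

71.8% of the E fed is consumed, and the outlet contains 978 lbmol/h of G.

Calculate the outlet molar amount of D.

Conversion of E: E consumed = 1ξ₁ = 0.718 × 840 → ξ₁ = 603.1 lbmol/h.
G balance: n_G = 0 + 2ξ₁ − 2ξ₂ = 978 → ξ₂ = (2·603.1 − 978)/2 = 114.1 lbmol/h.
Outlet amounts (n = n₀ + Σ ν·ξ):
  E: 840 − 1(603.1) = 236.9
  G: 0 + 2(603.1) − 2(114.1) = 978
  D: 0 + 1(114.1) = 114.1

114 lbmol/h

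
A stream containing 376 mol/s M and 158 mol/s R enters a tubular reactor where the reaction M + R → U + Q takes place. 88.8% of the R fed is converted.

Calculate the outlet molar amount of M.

R reacted = 0.888 × 158 = 140.3 mol/s; ν_R = −1, so ξ = 140.3/1 = 140.3 mol/s.
Outlet amounts (n = n₀ + ν ξ):
  M: 376 − 1(140.3) = 235.7
  R: 158 − 1(140.3) = 17.7
  U: 0 + 1(140.3) = 140.3
  Q: 0 + 1(140.3) = 140.3

236 mol/s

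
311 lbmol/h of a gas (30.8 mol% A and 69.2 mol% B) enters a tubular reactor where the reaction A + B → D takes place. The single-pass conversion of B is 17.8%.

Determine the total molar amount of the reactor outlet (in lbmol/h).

B reacted = 0.178 × 215.2 = 38.31 lbmol/h; ν_B = −1, so ξ = 38.31/1 = 38.31 lbmol/h.
Outlet amounts (n = n₀ + ν ξ):
  A: 95.79 − 1(38.31) = 57.48
  B: 215.2 − 1(38.31) = 176.9
  D: 0 + 1(38.31) = 38.31
Total out = 57.48 + 176.9 + 38.31 = 272.7 lbmol/h.

273 lbmol/h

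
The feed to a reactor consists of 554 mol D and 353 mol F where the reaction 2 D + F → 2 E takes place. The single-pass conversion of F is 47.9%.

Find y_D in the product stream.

0.292

F reacted = 0.479 × 353 = 169.1 mol; ν_F = −1, so ξ = 169.1/1 = 169.1 mol.
Outlet amounts (n = n₀ + ν ξ):
  D: 554 − 2(169.1) = 215.8
  F: 353 − 1(169.1) = 183.9
  E: 0 + 2(169.1) = 338.2
Total out = 737.9 mol; y_D = 215.8 / 737.9 = 0.2925.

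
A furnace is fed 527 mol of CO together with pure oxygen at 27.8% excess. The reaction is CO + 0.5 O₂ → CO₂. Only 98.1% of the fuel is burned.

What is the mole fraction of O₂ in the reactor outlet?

Stoichiometric O₂ = 0.5 × 527 = 263.5 mol; O₂ fed = 263.5 × 1.278 = 336.8 mol.
Fuel reacted = 0.981 × 527 → ξ = 517 mol.
Outlet (n = n₀ + ν ξ):
  CO: 527 − 1(517) = 10.01
  O₂: 336.8 − 0.5(517) = 78.26
  CO₂: 0 + 1(517) = 517
Total out = 605.3 mol; y_O₂ = 78.26 / 605.3 = 0.1293.

0.129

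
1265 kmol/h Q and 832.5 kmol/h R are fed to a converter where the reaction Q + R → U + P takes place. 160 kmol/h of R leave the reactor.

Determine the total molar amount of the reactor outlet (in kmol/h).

2100 kmol/h

For R: n = n₀ − 1ξ → 160 = 832.5 − 1ξ, giving ξ = 672.5 kmol/h.
Outlet amounts (n = n₀ + ν ξ):
  Q: 1265 − 1(672.5) = 592.5
  R: 832.5 − 1(672.5) = 160
  U: 0 + 1(672.5) = 672.5
  P: 0 + 1(672.5) = 672.5
Total out = 592.5 + 160 + 672.5 + 672.5 = 2098 kmol/h.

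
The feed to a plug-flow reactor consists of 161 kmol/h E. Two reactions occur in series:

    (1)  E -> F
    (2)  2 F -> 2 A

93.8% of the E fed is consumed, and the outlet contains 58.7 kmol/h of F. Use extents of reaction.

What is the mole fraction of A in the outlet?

Conversion of E: E consumed = 1ξ₁ = 0.938 × 161 → ξ₁ = 151 kmol/h.
F balance: n_F = 0 + 1ξ₁ − 2ξ₂ = 58.7 → ξ₂ = (1·151 − 58.7)/2 = 46.16 kmol/h.
Outlet amounts (n = n₀ + Σ ν·ξ):
  E: 161 − 1(151) = 9.982
  F: 0 + 1(151) − 2(46.16) = 58.7
  A: 0 + 2(46.16) = 92.32
Total out = 161 kmol/h; y_A = 92.32 / 161 = 0.5734.

0.573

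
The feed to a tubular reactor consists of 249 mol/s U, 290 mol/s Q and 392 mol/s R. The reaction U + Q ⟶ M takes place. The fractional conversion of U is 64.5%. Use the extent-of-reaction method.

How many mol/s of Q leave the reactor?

U reacted = 0.645 × 249 = 160.6 mol/s; ν_U = −1, so ξ = 160.6/1 = 160.6 mol/s.
Outlet amounts (n = n₀ + ν ξ):
  U: 249 − 1(160.6) = 88.39
  Q: 290 − 1(160.6) = 129.4
  M: 0 + 1(160.6) = 160.6
  R: 392 (inert)

129 mol/s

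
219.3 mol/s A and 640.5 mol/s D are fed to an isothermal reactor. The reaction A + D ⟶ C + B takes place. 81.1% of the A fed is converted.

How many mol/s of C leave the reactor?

178 mol/s

A reacted = 0.811 × 219.3 = 177.9 mol/s; ν_A = −1, so ξ = 177.9/1 = 177.9 mol/s.
Outlet amounts (n = n₀ + ν ξ):
  A: 219.3 − 1(177.9) = 41.45
  D: 640.5 − 1(177.9) = 462.6
  C: 0 + 1(177.9) = 177.9
  B: 0 + 1(177.9) = 177.9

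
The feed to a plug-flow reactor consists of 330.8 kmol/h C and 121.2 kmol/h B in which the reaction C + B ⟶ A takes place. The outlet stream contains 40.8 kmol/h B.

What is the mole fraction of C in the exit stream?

For B: n = n₀ − 1ξ → 40.8 = 121.2 − 1ξ, giving ξ = 80.4 kmol/h.
Outlet amounts (n = n₀ + ν ξ):
  C: 330.8 − 1(80.4) = 250.4
  B: 121.2 − 1(80.4) = 40.8
  A: 0 + 1(80.4) = 80.4
Total out = 371.6 kmol/h; y_C = 250.4 / 371.6 = 0.6738.

0.674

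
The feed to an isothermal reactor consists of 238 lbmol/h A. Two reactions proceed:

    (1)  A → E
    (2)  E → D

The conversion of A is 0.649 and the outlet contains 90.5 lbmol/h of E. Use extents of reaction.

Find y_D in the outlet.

Conversion of A: A consumed = 1ξ₁ = 0.649 × 238 → ξ₁ = 154.5 lbmol/h.
E balance: n_E = 0 + 1ξ₁ − 1ξ₂ = 90.5 → ξ₂ = (1·154.5 − 90.5)/1 = 63.96 lbmol/h.
Outlet amounts (n = n₀ + Σ ν·ξ):
  A: 238 − 1(154.5) = 83.54
  E: 0 + 1(154.5) − 1(63.96) = 90.5
  D: 0 + 1(63.96) = 63.96
Total out = 238 lbmol/h; y_D = 63.96 / 238 = 0.2687.

0.269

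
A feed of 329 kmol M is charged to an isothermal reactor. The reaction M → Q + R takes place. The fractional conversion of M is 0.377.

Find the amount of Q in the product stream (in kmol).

124 kmol

M reacted = 0.377 × 329 = 124 kmol; ν_M = −1, so ξ = 124/1 = 124 kmol.
Outlet amounts (n = n₀ + ν ξ):
  M: 329 − 1(124) = 205
  Q: 0 + 1(124) = 124
  R: 0 + 1(124) = 124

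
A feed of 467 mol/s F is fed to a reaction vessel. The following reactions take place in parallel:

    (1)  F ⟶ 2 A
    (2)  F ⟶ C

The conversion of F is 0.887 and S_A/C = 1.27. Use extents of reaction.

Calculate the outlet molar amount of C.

253 mol/s

Conversion of F: F consumed = 0.887 × 467 = 414.2 mol/s = 1ξ₁ + 1ξ₂.
Selectivity: 2ξ₁ / (1ξ₂) = 1.27 → ξ₁ = 0.635 ξ₂.
Substitute: (1·0.635 + 1) ξ₂ = 414.2 → ξ₂ = 253.4 mol/s, ξ₁ = 160.9 mol/s.
Outlet amounts (n = n₀ + Σ ν·ξ):
  F: 467 − 1(160.9) − 1(253.4) = 52.77
  A: 0 + 2(160.9) = 321.8
  C: 0 + 1(253.4) = 253.4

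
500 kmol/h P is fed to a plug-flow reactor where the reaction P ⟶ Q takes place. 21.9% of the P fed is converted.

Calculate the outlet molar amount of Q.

P reacted = 0.219 × 500 = 109.5 kmol/h; ν_P = −1, so ξ = 109.5/1 = 109.5 kmol/h.
Outlet amounts (n = n₀ + ν ξ):
  P: 500 − 1(109.5) = 390.5
  Q: 0 + 1(109.5) = 109.5

110 kmol/h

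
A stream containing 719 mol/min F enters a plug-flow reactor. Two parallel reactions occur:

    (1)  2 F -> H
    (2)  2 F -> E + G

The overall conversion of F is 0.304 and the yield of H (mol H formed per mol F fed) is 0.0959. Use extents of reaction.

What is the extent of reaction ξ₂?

ξ₂ = 40.3 mol/min

Yield of H: 1ξ₁ / 719 = 0.0959 → ξ₁ = 68.95 mol/min.
Conversion of F: 2ξ₁ + 2ξ₂ = 0.304 × 719 = 218.6 → ξ₂ = 40.34 mol/min.
Outlet amounts (n = n₀ + Σ ν·ξ):
  F: 719 − 2(68.95) − 2(40.34) = 500.4
  H: 0 + 1(68.95) = 68.95
  E: 0 + 1(40.34) = 40.34
  G: 0 + 1(40.34) = 40.34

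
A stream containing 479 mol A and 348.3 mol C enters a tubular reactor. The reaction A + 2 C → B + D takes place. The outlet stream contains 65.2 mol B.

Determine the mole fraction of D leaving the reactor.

0.0856

For B: n = n₀ + 1ξ → 65.2 = 0 + 1ξ, giving ξ = 65.2 mol.
Outlet amounts (n = n₀ + ν ξ):
  A: 479 − 1(65.2) = 413.8
  C: 348.3 − 2(65.2) = 217.9
  B: 0 + 1(65.2) = 65.2
  D: 0 + 1(65.2) = 65.2
Total out = 762.1 mol; y_D = 65.2 / 762.1 = 0.08555.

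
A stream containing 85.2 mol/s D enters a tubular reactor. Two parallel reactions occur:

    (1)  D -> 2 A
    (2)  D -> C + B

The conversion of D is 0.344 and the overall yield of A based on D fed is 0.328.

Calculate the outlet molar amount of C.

15.3 mol/s

Yield of A: 2ξ₁ / 85.2 = 0.328 → ξ₁ = 13.97 mol/s.
Conversion of D: 1ξ₁ + 1ξ₂ = 0.344 × 85.2 = 29.31 → ξ₂ = 15.34 mol/s.
Outlet amounts (n = n₀ + Σ ν·ξ):
  D: 85.2 − 1(13.97) − 1(15.34) = 55.89
  A: 0 + 2(13.97) = 27.95
  C: 0 + 1(15.34) = 15.34
  B: 0 + 1(15.34) = 15.34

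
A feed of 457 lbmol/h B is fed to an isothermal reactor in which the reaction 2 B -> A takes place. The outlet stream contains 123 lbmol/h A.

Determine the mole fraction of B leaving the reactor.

For A: n = n₀ + 1ξ → 123 = 0 + 1ξ, giving ξ = 123 lbmol/h.
Outlet amounts (n = n₀ + ν ξ):
  B: 457 − 2(123) = 211
  A: 0 + 1(123) = 123
Total out = 334 lbmol/h; y_B = 211 / 334 = 0.6317.

0.632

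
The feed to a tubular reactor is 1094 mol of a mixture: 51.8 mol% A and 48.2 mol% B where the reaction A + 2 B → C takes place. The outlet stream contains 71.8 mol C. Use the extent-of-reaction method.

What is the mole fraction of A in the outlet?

For C: n = n₀ + 1ξ → 71.8 = 0 + 1ξ, giving ξ = 71.8 mol.
Outlet amounts (n = n₀ + ν ξ):
  A: 566.7 − 1(71.8) = 494.9
  B: 527.3 − 2(71.8) = 383.7
  C: 0 + 1(71.8) = 71.8
Total out = 950.4 mol; y_A = 494.9 / 950.4 = 0.5207.

0.521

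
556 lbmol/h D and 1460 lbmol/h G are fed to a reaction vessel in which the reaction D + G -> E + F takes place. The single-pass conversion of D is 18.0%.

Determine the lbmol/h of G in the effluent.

1360 lbmol/h

D reacted = 0.18 × 556 = 100.1 lbmol/h; ν_D = −1, so ξ = 100.1/1 = 100.1 lbmol/h.
Outlet amounts (n = n₀ + ν ξ):
  D: 556 − 1(100.1) = 455.9
  G: 1460 − 1(100.1) = 1360
  E: 0 + 1(100.1) = 100.1
  F: 0 + 1(100.1) = 100.1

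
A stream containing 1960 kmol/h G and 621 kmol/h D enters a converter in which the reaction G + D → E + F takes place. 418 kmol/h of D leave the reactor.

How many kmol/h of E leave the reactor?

203 kmol/h

For D: n = n₀ − 1ξ → 418 = 621 − 1ξ, giving ξ = 203 kmol/h.
Outlet amounts (n = n₀ + ν ξ):
  G: 1960 − 1(203) = 1757
  D: 621 − 1(203) = 418
  E: 0 + 1(203) = 203
  F: 0 + 1(203) = 203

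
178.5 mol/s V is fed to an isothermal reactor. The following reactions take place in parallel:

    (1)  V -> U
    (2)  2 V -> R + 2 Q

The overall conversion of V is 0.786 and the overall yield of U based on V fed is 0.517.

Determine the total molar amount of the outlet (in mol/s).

203 mol/s

Yield of U: 1ξ₁ / 178.5 = 0.517 → ξ₁ = 92.28 mol/s.
Conversion of V: 1ξ₁ + 2ξ₂ = 0.786 × 178.5 = 140.3 → ξ₂ = 24.01 mol/s.
Outlet amounts (n = n₀ + Σ ν·ξ):
  V: 178.5 − 1(92.28) − 2(24.01) = 38.2
  U: 0 + 1(92.28) = 92.28
  R: 0 + 1(24.01) = 24.01
  Q: 0 + 2(24.01) = 48.02
Total out = 38.2 + 92.28 + 24.01 + 48.02 = 202.5 mol/s.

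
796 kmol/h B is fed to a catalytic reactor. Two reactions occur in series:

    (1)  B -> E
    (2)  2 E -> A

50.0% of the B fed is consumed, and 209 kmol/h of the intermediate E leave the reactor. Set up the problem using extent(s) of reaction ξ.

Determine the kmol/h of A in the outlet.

94.5 kmol/h

Conversion of B: B consumed = 1ξ₁ = 0.5 × 796 → ξ₁ = 398 kmol/h.
E balance: n_E = 0 + 1ξ₁ − 2ξ₂ = 209 → ξ₂ = (1·398 − 209)/2 = 94.5 kmol/h.
Outlet amounts (n = n₀ + Σ ν·ξ):
  B: 796 − 1(398) = 398
  E: 0 + 1(398) − 2(94.5) = 209
  A: 0 + 1(94.5) = 94.5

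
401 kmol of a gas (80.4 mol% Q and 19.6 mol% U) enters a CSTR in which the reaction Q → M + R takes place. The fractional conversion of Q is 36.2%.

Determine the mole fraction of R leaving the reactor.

Q reacted = 0.362 × 322.4 = 116.7 kmol; ν_Q = −1, so ξ = 116.7/1 = 116.7 kmol.
Outlet amounts (n = n₀ + ν ξ):
  Q: 322.4 − 1(116.7) = 205.7
  M: 0 + 1(116.7) = 116.7
  R: 0 + 1(116.7) = 116.7
  U: 78.6 (inert)
Total out = 517.7 kmol; y_R = 116.7 / 517.7 = 0.2254.

0.225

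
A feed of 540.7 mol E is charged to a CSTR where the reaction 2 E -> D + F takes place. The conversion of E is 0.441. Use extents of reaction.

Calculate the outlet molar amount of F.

E reacted = 0.441 × 540.7 = 238.4 mol; ν_E = −2, so ξ = 238.4/2 = 119.2 mol.
Outlet amounts (n = n₀ + ν ξ):
  E: 540.7 − 2(119.2) = 302.3
  D: 0 + 1(119.2) = 119.2
  F: 0 + 1(119.2) = 119.2

119 mol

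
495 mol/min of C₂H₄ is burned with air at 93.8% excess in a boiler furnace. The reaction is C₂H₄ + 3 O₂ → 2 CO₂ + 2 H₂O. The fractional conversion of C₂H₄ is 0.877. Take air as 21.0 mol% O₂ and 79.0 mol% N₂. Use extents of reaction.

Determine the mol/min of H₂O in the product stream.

868 mol/min

Stoichiometric O₂ = 3 × 495 = 1485 mol/min; O₂ fed = 1485 × 1.938 = 2878 mol/min.
N₂ fed = 2878 × 79/21 = 10830 mol/min.
Fuel reacted = 0.877 × 495 → ξ = 434.1 mol/min.
Outlet (n = n₀ + ν ξ):
  C₂H₄: 495 − 1(434.1) = 60.88
  O₂: 2878 − 3(434.1) = 1576
  N₂: 10830 (inert)
  CO₂: 0 + 2(434.1) = 868.2
  H₂O: 0 + 2(434.1) = 868.2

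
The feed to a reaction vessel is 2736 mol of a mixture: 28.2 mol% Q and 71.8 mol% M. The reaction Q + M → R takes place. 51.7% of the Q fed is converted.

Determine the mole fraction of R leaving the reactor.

Q reacted = 0.517 × 771.6 = 398.9 mol; ν_Q = −1, so ξ = 398.9/1 = 398.9 mol.
Outlet amounts (n = n₀ + ν ξ):
  Q: 771.6 − 1(398.9) = 372.7
  M: 1964 − 1(398.9) = 1566
  R: 0 + 1(398.9) = 398.9
Total out = 2337 mol; y_R = 398.9 / 2337 = 0.1707.

0.171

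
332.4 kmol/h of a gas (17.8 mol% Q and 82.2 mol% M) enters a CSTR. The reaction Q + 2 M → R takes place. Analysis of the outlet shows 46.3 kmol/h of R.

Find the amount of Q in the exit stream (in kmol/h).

12.9 kmol/h

For R: n = n₀ + 1ξ → 46.3 = 0 + 1ξ, giving ξ = 46.3 kmol/h.
Outlet amounts (n = n₀ + ν ξ):
  Q: 59.17 − 1(46.3) = 12.87
  M: 273.2 − 2(46.3) = 180.6
  R: 0 + 1(46.3) = 46.3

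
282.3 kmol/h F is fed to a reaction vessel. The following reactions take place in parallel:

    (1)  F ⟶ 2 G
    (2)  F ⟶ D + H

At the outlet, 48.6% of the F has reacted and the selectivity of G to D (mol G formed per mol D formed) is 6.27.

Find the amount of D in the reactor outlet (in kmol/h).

33.2 kmol/h

Conversion of F: F consumed = 0.486 × 282.3 = 137.2 kmol/h = 1ξ₁ + 1ξ₂.
Selectivity: 2ξ₁ / (1ξ₂) = 6.27 → ξ₁ = 3.135 ξ₂.
Substitute: (1·3.135 + 1) ξ₂ = 137.2 → ξ₂ = 33.18 kmol/h, ξ₁ = 104 kmol/h.
Outlet amounts (n = n₀ + Σ ν·ξ):
  F: 282.3 − 1(104) − 1(33.18) = 145.1
  G: 0 + 2(104) = 208
  D: 0 + 1(33.18) = 33.18
  H: 0 + 1(33.18) = 33.18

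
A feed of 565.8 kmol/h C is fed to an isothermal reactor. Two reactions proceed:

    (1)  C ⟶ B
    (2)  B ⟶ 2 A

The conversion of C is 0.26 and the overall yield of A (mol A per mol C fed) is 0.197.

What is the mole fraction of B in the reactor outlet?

0.147

Conversion of C: C consumed = 1ξ₁ = 0.26 × 565.8 → ξ₁ = 147.1 kmol/h.
Yield of A: 2ξ₂ / 565.8 = 0.197 → ξ₂ = 55.73 kmol/h.
Outlet amounts (n = n₀ + Σ ν·ξ):
  C: 565.8 − 1(147.1) = 418.7
  B: 0 + 1(147.1) − 1(55.73) = 91.38
  A: 0 + 2(55.73) = 111.5
Total out = 621.5 kmol/h; y_B = 91.38 / 621.5 = 0.147.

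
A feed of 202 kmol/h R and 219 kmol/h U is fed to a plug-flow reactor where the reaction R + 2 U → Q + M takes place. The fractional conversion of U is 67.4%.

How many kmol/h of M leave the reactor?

73.8 kmol/h

U reacted = 0.674 × 219 = 147.6 kmol/h; ν_U = −2, so ξ = 147.6/2 = 73.8 kmol/h.
Outlet amounts (n = n₀ + ν ξ):
  R: 202 − 1(73.8) = 128.2
  U: 219 − 2(73.8) = 71.39
  Q: 0 + 1(73.8) = 73.8
  M: 0 + 1(73.8) = 73.8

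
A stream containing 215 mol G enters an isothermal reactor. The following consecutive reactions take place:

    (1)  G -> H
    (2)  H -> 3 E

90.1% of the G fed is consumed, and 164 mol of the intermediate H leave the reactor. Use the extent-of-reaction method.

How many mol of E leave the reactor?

Conversion of G: G consumed = 1ξ₁ = 0.901 × 215 → ξ₁ = 193.7 mol.
H balance: n_H = 0 + 1ξ₁ − 1ξ₂ = 164 → ξ₂ = (1·193.7 − 164)/1 = 29.72 mol.
Outlet amounts (n = n₀ + Σ ν·ξ):
  G: 215 − 1(193.7) = 21.28
  H: 0 + 1(193.7) − 1(29.72) = 164
  E: 0 + 3(29.72) = 89.15

89.1 mol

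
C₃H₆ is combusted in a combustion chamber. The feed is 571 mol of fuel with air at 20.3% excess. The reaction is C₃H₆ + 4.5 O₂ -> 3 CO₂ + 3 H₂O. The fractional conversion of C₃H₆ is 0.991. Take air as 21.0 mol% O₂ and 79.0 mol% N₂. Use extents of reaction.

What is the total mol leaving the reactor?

15600 mol

Stoichiometric O₂ = 4.5 × 571 = 2570 mol; O₂ fed = 2570 × 1.203 = 3091 mol.
N₂ fed = 3091 × 79/21 = 11630 mol.
Fuel reacted = 0.991 × 571 → ξ = 565.9 mol.
Outlet (n = n₀ + ν ξ):
  C₃H₆: 571 − 1(565.9) = 5.139
  O₂: 3091 − 4.5(565.9) = 544.7
  N₂: 11630 (inert)
  CO₂: 0 + 3(565.9) = 1698
  H₂O: 0 + 3(565.9) = 1698
Total out = 5.139 + 544.7 + 11630 + 1698 + 1698 = 15570 mol.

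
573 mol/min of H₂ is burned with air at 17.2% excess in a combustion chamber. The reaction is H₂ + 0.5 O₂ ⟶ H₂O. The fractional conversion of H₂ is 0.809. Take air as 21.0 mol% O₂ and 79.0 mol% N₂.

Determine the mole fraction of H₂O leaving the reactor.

0.239

Stoichiometric O₂ = 0.5 × 573 = 286.5 mol/min; O₂ fed = 286.5 × 1.172 = 335.8 mol/min.
N₂ fed = 335.8 × 79/21 = 1263 mol/min.
Fuel reacted = 0.809 × 573 → ξ = 463.6 mol/min.
Outlet (n = n₀ + ν ξ):
  H₂: 573 − 1(463.6) = 109.4
  O₂: 335.8 − 0.5(463.6) = 104
  N₂: 1263 (inert)
  H₂O: 0 + 1(463.6) = 463.6
Total out = 1940 mol/min; y_H₂O = 463.6 / 1940 = 0.2389.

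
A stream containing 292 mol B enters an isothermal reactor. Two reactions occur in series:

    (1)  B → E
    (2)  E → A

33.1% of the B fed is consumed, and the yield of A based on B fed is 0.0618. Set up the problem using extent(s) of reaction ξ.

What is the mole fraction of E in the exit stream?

0.269

Conversion of B: B consumed = 1ξ₁ = 0.331 × 292 → ξ₁ = 96.65 mol.
Yield of A: 1ξ₂ / 292 = 0.0618 → ξ₂ = 18.05 mol.
Outlet amounts (n = n₀ + Σ ν·ξ):
  B: 292 − 1(96.65) = 195.3
  E: 0 + 1(96.65) − 1(18.05) = 78.61
  A: 0 + 1(18.05) = 18.05
Total out = 292 mol; y_E = 78.61 / 292 = 0.2692.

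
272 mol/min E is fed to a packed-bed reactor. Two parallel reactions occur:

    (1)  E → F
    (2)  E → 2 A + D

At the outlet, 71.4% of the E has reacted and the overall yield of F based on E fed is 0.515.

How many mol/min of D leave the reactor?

Yield of F: 1ξ₁ / 272 = 0.515 → ξ₁ = 140.1 mol/min.
Conversion of E: 1ξ₁ + 1ξ₂ = 0.714 × 272 = 194.2 → ξ₂ = 54.13 mol/min.
Outlet amounts (n = n₀ + Σ ν·ξ):
  E: 272 − 1(140.1) − 1(54.13) = 77.79
  F: 0 + 1(140.1) = 140.1
  A: 0 + 2(54.13) = 108.3
  D: 0 + 1(54.13) = 54.13

54.1 mol/min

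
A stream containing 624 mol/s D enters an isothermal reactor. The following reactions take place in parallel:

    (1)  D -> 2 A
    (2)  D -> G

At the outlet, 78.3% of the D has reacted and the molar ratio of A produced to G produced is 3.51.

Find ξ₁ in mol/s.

Conversion of D: D consumed = 0.783 × 624 = 488.6 mol/s = 1ξ₁ + 1ξ₂.
Selectivity: 2ξ₁ / (1ξ₂) = 3.51 → ξ₁ = 1.755 ξ₂.
Substitute: (1·1.755 + 1) ξ₂ = 488.6 → ξ₂ = 177.3 mol/s, ξ₁ = 311.2 mol/s.
Outlet amounts (n = n₀ + Σ ν·ξ):
  D: 624 − 1(311.2) − 1(177.3) = 135.4
  A: 0 + 2(311.2) = 622.5
  G: 0 + 1(177.3) = 177.3

ξ₁ = 311 mol/s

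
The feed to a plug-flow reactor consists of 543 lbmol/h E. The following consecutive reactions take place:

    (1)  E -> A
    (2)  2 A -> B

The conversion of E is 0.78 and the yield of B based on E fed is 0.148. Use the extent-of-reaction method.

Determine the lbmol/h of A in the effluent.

263 lbmol/h

Conversion of E: E consumed = 1ξ₁ = 0.78 × 543 → ξ₁ = 423.5 lbmol/h.
Yield of B: 1ξ₂ / 543 = 0.148 → ξ₂ = 80.36 lbmol/h.
Outlet amounts (n = n₀ + Σ ν·ξ):
  E: 543 − 1(423.5) = 119.5
  A: 0 + 1(423.5) − 2(80.36) = 262.8
  B: 0 + 1(80.36) = 80.36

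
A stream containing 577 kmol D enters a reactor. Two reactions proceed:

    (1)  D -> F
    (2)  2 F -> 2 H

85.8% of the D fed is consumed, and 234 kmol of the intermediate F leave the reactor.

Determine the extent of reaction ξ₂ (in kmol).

ξ₂ = 131 kmol

Conversion of D: D consumed = 1ξ₁ = 0.858 × 577 → ξ₁ = 495.1 kmol.
F balance: n_F = 0 + 1ξ₁ − 2ξ₂ = 234 → ξ₂ = (1·495.1 − 234)/2 = 130.5 kmol.
Outlet amounts (n = n₀ + Σ ν·ξ):
  D: 577 − 1(495.1) = 81.93
  F: 0 + 1(495.1) − 2(130.5) = 234
  H: 0 + 2(130.5) = 261.1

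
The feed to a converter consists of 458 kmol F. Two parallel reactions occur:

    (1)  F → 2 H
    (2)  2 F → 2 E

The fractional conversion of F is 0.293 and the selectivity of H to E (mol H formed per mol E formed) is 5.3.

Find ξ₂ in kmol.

ξ₂ = 18.4 kmol

Conversion of F: F consumed = 0.293 × 458 = 134.2 kmol = 1ξ₁ + 2ξ₂.
Selectivity: 2ξ₁ / (2ξ₂) = 5.3 → ξ₁ = 5.3 ξ₂.
Substitute: (1·5.3 + 2) ξ₂ = 134.2 → ξ₂ = 18.38 kmol, ξ₁ = 97.43 kmol.
Outlet amounts (n = n₀ + Σ ν·ξ):
  F: 458 − 1(97.43) − 2(18.38) = 323.8
  H: 0 + 2(97.43) = 194.9
  E: 0 + 2(18.38) = 36.77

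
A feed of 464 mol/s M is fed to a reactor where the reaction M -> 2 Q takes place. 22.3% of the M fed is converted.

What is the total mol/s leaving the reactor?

567 mol/s

M reacted = 0.223 × 464 = 103.5 mol/s; ν_M = −1, so ξ = 103.5/1 = 103.5 mol/s.
Outlet amounts (n = n₀ + ν ξ):
  M: 464 − 1(103.5) = 360.5
  Q: 0 + 2(103.5) = 206.9
Total out = 360.5 + 206.9 = 567.5 mol/s.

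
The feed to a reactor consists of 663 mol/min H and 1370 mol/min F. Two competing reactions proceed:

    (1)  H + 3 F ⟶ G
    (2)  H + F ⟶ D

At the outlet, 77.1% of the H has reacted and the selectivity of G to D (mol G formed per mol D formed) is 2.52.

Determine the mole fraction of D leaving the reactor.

0.184

Conversion of H: H consumed = 0.771 × 663 = 511.2 mol/min = 1ξ₁ + 1ξ₂.
Selectivity: 1ξ₁ / (1ξ₂) = 2.52 → ξ₁ = 2.52 ξ₂.
Substitute: (1·2.52 + 1) ξ₂ = 511.2 → ξ₂ = 145.2 mol/min, ξ₁ = 366 mol/min.
Outlet amounts (n = n₀ + Σ ν·ξ):
  H: 663 − 1(366) − 1(145.2) = 151.8
  F: 1370 − 3(366) − 1(145.2) = 126.9
  G: 0 + 1(366) = 366
  D: 0 + 1(145.2) = 145.2
Total out = 789.9 mol/min; y_D = 145.2 / 789.9 = 0.1838.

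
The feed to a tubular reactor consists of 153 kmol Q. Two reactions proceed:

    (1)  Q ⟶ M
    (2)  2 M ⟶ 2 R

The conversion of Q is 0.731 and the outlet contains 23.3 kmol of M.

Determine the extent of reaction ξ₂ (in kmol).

ξ₂ = 44.3 kmol

Conversion of Q: Q consumed = 1ξ₁ = 0.731 × 153 → ξ₁ = 111.8 kmol.
M balance: n_M = 0 + 1ξ₁ − 2ξ₂ = 23.3 → ξ₂ = (1·111.8 − 23.3)/2 = 44.27 kmol.
Outlet amounts (n = n₀ + Σ ν·ξ):
  Q: 153 − 1(111.8) = 41.16
  M: 0 + 1(111.8) − 2(44.27) = 23.3
  R: 0 + 2(44.27) = 88.54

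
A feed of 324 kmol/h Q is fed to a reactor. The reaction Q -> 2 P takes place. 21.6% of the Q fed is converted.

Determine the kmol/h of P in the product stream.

Q reacted = 0.216 × 324 = 69.98 kmol/h; ν_Q = −1, so ξ = 69.98/1 = 69.98 kmol/h.
Outlet amounts (n = n₀ + ν ξ):
  Q: 324 − 1(69.98) = 254
  P: 0 + 2(69.98) = 140

140 kmol/h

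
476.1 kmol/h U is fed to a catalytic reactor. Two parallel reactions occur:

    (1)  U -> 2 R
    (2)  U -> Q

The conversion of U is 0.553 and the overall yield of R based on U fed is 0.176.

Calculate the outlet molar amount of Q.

221 kmol/h

Yield of R: 2ξ₁ / 476.1 = 0.176 → ξ₁ = 41.9 kmol/h.
Conversion of U: 1ξ₁ + 1ξ₂ = 0.553 × 476.1 = 263.3 → ξ₂ = 221.4 kmol/h.
Outlet amounts (n = n₀ + Σ ν·ξ):
  U: 476.1 − 1(41.9) − 1(221.4) = 212.8
  R: 0 + 2(41.9) = 83.79
  Q: 0 + 1(221.4) = 221.4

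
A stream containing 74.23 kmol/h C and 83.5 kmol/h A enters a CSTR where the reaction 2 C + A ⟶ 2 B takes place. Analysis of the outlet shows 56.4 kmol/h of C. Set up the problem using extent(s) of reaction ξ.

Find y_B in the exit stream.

0.12

For C: n = n₀ − 2ξ → 56.4 = 74.23 − 2ξ, giving ξ = 8.915 kmol/h.
Outlet amounts (n = n₀ + ν ξ):
  C: 74.23 − 2(8.915) = 56.4
  A: 83.5 − 1(8.915) = 74.58
  B: 0 + 2(8.915) = 17.83
Total out = 148.8 kmol/h; y_B = 17.83 / 148.8 = 0.1198.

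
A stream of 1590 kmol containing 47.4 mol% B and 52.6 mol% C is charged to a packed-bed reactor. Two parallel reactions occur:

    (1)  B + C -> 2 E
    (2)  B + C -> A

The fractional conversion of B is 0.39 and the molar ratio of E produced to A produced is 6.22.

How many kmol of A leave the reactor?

Conversion of B: B consumed = 0.39 × 753.7 = 293.9 kmol = 1ξ₁ + 1ξ₂.
Selectivity: 2ξ₁ / (1ξ₂) = 6.22 → ξ₁ = 3.11 ξ₂.
Substitute: (1·3.11 + 1) ξ₂ = 293.9 → ξ₂ = 71.52 kmol, ξ₁ = 222.4 kmol.
Outlet amounts (n = n₀ + Σ ν·ξ):
  B: 753.7 − 1(222.4) − 1(71.52) = 459.7
  C: 836.3 − 1(222.4) − 1(71.52) = 542.4
  E: 0 + 2(222.4) = 444.8
  A: 0 + 1(71.52) = 71.52

71.5 kmol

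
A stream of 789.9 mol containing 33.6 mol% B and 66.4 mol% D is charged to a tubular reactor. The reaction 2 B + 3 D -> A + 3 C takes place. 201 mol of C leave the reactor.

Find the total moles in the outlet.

For C: n = n₀ + 3ξ → 201 = 0 + 3ξ, giving ξ = 67 mol.
Outlet amounts (n = n₀ + ν ξ):
  B: 265.4 − 2(67) = 131.4
  D: 524.5 − 3(67) = 323.5
  A: 0 + 1(67) = 67
  C: 0 + 3(67) = 201
Total out = 131.4 + 323.5 + 67 + 201 = 722.9 mol.

723 mol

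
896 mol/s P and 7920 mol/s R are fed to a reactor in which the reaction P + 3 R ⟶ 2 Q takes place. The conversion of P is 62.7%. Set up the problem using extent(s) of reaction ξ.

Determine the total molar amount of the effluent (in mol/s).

7690 mol/s

P reacted = 0.627 × 896 = 561.8 mol/s; ν_P = −1, so ξ = 561.8/1 = 561.8 mol/s.
Outlet amounts (n = n₀ + ν ξ):
  P: 896 − 1(561.8) = 334.2
  R: 7920 − 3(561.8) = 6235
  Q: 0 + 2(561.8) = 1124
Total out = 334.2 + 6235 + 1124 = 7692 mol/s.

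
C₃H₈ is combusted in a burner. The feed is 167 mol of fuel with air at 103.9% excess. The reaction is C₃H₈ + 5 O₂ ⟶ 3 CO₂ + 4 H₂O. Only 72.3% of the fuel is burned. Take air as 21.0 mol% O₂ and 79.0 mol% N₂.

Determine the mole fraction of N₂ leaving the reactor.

0.763

Stoichiometric O₂ = 5 × 167 = 835 mol; O₂ fed = 835 × 2.039 = 1703 mol.
N₂ fed = 1703 × 79/21 = 6405 mol.
Fuel reacted = 0.723 × 167 → ξ = 120.7 mol.
Outlet (n = n₀ + ν ξ):
  C₃H₈: 167 − 1(120.7) = 46.26
  O₂: 1703 − 5(120.7) = 1099
  N₂: 6405 (inert)
  CO₂: 0 + 3(120.7) = 362.2
  H₂O: 0 + 4(120.7) = 483
Total out = 8395 mol; y_N₂ = 6405 / 8395 = 0.7629.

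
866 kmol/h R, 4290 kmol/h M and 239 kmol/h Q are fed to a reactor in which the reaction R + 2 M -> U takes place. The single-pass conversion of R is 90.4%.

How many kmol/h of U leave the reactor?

783 kmol/h

R reacted = 0.904 × 866 = 782.9 kmol/h; ν_R = −1, so ξ = 782.9/1 = 782.9 kmol/h.
Outlet amounts (n = n₀ + ν ξ):
  R: 866 − 1(782.9) = 83.14
  M: 4290 − 2(782.9) = 2724
  U: 0 + 1(782.9) = 782.9
  Q: 239 (inert)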